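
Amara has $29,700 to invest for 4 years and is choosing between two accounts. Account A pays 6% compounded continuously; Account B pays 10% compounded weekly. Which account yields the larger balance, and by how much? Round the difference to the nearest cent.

A: e^(0.06·4) = e^0.24 ≈ 1.2712491503, so 29,700 × 1.2712491503 ≈ 37,756.0998.
B: (1 + 0.1/52)^208 ≈ 1.4912517635, so 29,700 × 1.4912517635 ≈ 44,290.1774.
Difference ≈ 6,534.0776 in favor of B.

Account B, by $6,534.08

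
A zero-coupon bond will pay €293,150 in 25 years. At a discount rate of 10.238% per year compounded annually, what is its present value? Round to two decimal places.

€25,633.43

Growth factor = (1 + 0.10238)^25 ≈ 11.4362366988.
P = 293,150/11.4362366988 ≈ 25,633.4324.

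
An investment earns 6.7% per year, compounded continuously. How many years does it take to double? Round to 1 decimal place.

10.3 years

e^(0.067t) = 2, so 0.067t = ln 2 ≈ 0.69315.
t ≈ 0.69315/0.067 ≈ 10.3455.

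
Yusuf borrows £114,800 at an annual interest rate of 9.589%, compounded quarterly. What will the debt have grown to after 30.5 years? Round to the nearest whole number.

Growth factor = (1 + 0.0239725)^122 ≈ 17.99582589226.
A ≈ 114,800 × 17.99582589226 ≈ 2,065,920.8124.

£2,065,921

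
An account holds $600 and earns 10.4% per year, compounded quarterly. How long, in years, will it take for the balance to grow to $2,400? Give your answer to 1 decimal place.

We need (1 + 0.026)^(4t) = 4, so 4t = ln 4 / ln 1.026 ≈ 54.0092.
t ≈ 54.0092/4 = 13.5023 years.

13.5 years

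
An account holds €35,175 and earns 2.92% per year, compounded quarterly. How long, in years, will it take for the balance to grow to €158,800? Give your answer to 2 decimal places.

We need (1 + 0.0073)^(4t) = 4.5146, so 4t = ln 4.5146 / ln 1.0073 ≈ 207.2336.
t ≈ 207.2336/4 = 51.8084 years.

51.81 years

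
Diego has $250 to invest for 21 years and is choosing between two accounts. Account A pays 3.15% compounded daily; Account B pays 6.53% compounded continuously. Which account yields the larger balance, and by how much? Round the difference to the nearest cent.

Account B, by $500.71

A: (1 + 0.0315/365)^7665 ≈ 1.93764139, so 250 × 1.93764139 ≈ 484.4103.
B: e^(0.0653·21) = e^1.3713 ≈ 3.94046998, so 250 × 3.94046998 ≈ 985.1175.
Difference ≈ 500.7071 in favor of B.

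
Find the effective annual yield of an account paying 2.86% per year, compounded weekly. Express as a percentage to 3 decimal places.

One year is 52 periods at 0.00055 each: (1 + 0.00055)^52 ≈ 1.029005.
EAR = 1.029005 − 1 ≈ 2.90048%.

2.900%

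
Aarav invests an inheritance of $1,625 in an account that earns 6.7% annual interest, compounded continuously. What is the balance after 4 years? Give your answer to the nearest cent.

A = P·e^(rt) = 1,625·e^(0.067·4) = 1,625·e^0.268.
e^0.268 ≈ 1.30734714, so A ≈ 2,124.4391.

$2,124.44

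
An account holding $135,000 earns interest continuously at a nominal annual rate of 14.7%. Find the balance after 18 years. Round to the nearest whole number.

$1,903,167

A = P·e^(rt) = 135,000·e^(0.147·18) = 135,000·e^2.646.
e^2.646 ≈ 14.09753557228, so A ≈ 1,903,167.3023.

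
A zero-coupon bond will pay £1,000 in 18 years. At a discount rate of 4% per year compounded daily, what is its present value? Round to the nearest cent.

Periodic rate = 4%/365 = 0.000109589; 6570 periods.
P = 1,000/(1 + 0.04/365)^6570 ≈ 1,000/2.05435217 ≈ 486.7715.

£486.77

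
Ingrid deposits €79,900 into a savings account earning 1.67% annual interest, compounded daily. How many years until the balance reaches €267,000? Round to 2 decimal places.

72.25 years

We need (1 + 0.0000457534)^(365t) = 3.3417, so 365t = ln 3.3417 / ln 1.000046 ≈ 26369.6196.
t ≈ 26369.6196/365 = 72.2455 years.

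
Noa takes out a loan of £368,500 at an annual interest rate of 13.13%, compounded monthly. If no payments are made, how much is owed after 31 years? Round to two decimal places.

£21,112,781.40

Periodic rate = 13.13%/12 = 0.0109417; periods = 12·31 = 372.
A = 368,500·(1 + 0.1313/12)^372 ≈ 368,500·57.293843684417 ≈ 21,112,781.3977.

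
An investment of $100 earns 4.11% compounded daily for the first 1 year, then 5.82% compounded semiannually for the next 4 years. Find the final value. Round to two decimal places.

After 1 years at 4.11%: 100 × 1.04195389 ≈ 104.1954.
Then 4 years at 5.82%: 104.1954 × 1.25794202 ≈ 131.0718.

$131.07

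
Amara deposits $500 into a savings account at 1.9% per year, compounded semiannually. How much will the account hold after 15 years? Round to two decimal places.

Periodic rate = 1.9%/2 = 0.0095; periods = 2·15 = 30.
A = 500·(1 + 0.0095)^30 ≈ 500·1.32797439 ≈ 663.9872.

$663.99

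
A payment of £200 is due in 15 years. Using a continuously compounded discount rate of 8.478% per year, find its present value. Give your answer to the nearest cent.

P = A·e^(−rt) = 200·e^(−1.2717).
e^(−1.2717) ≈ 0.280354614, so P ≈ 56.0709.

£56.07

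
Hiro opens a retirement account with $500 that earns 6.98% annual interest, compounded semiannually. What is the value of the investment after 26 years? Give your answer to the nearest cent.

$2,976.36

Growth factor = (1 + 0.0349)^52 ≈ 5.952729132.
A ≈ 500 × 5.952729132 ≈ 2,976.3646.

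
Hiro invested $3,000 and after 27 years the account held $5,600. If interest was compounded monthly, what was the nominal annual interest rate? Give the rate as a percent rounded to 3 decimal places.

(1 + r/12)^324 = 5,600/3,000 = 1.86667.
1 + r/12 = 1.86667^(1/324) ≈ 1.001928, so r/12 ≈ 0.00192826.
r ≈ 12·0.00192826 = 2.31391%.

2.314%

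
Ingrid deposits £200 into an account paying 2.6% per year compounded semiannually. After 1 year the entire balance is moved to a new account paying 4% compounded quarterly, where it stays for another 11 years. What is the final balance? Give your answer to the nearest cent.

£317.97

Phase 1: 200·(1 + 0.013)^2 ≈ 205.2338.
Phase 2: 205.2338·(1 + 0.01)^44 ≈ 317.9723.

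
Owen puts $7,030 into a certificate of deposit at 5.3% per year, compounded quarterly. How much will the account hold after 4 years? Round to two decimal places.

$8,678.03

Growth factor = (1 + 0.01325)^16 ≈ 1.234428098.
A ≈ 7,030 × 1.234428098 ≈ 8,678.0295.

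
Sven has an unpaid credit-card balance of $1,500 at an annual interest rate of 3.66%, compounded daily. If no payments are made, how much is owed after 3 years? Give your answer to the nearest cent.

Growth factor = (1 + 0.0366/365)^1095 ≈ 1.116048694.
A ≈ 1,500 × 1.116048694 ≈ 1,674.0730.

$1,674.07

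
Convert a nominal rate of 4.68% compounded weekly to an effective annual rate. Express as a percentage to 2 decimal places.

One year is 52 periods at 0.0009 each: (1 + 0.0009)^52 ≈ 1.04789.
EAR = 1.04789 − 1 ≈ 4.78904%.

4.79%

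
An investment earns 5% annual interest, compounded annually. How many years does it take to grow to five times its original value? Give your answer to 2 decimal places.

(1 + 0.05)^t = 5.
t = ln 5 / ln(1 + 0.05) ≈ 1.6094/0.0487902 ≈ 32.9869.

32.99 years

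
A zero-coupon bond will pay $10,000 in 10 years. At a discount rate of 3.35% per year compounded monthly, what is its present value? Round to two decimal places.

$7,156.72

Periodic rate = 3.35%/12 = 0.00279167; 120 periods.
P = 10,000/(1 + 0.0335/12)^120 ≈ 10,000/1.397288069 ≈ 7,156.7204.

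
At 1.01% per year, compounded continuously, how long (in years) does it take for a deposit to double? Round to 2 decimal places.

68.63 years

e^(0.0101t) = 2, so 0.0101t = ln 2 ≈ 0.69315.
t ≈ 0.69315/0.0101 ≈ 68.6284.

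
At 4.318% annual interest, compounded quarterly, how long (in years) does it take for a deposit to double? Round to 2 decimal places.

16.14 years

(1 + 0.010795)^(4t) = 2.
4t = ln 2 / ln(1 + 0.010795) ≈ 0.69315/0.0107371 ≈ 64.5560.
t ≈ 16.1390.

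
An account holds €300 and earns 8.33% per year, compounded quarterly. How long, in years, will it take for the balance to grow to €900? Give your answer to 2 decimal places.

We need (1 + 0.020825)^(4t) = 3, so 4t = ln 3 / ln 1.020825 ≈ 53.3019.
t ≈ 53.3019/4 = 13.3255 years.

13.33 years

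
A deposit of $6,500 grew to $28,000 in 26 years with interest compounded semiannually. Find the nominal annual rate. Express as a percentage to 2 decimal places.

(1 + r/2)^52 = 28,000/6,500 = 4.30769.
1 + r/2 = 4.30769^(1/52) ≈ 1.028483, so r/2 ≈ 0.0284828.
r ≈ 2·0.0284828 = 5.69655%.

5.70%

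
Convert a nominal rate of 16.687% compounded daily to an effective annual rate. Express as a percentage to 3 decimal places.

18.156%

One year is 365 periods at 0.000457178 each: (1 + 0.000457178)^365 ≈ 1.181556.
EAR = 1.181556 − 1 ≈ 18.15556%.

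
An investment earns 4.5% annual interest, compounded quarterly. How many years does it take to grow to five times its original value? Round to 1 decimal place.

(1 + 0.01125)^(4t) = 5.
4t = ln 5 / ln(1 + 0.01125) ≈ 1.6094/0.0111872 ≈ 143.8644.
t ≈ 35.9661.

36.0 years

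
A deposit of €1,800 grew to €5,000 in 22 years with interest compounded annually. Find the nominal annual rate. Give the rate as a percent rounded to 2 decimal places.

4.75%

The 22-period growth factor is 5,000/1,800 = 2.77778.
r = 2.77778^(1/22) − 1 ≈ 0.0475339, i.e. 4.75339%.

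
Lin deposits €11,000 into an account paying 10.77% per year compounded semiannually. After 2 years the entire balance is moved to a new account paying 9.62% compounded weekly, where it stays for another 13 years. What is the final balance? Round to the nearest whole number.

After 2 years at 10.77%: 11,000 × 1.2334319657 ≈ 13,567.7516.
Then 13 years at 9.62%: 13,567.7516 × 3.4884050281 ≈ 47,329.8130.

€47,330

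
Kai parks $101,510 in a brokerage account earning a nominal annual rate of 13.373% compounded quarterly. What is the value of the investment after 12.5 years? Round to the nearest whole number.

$525,551

Growth factor = (1 + 0.0334325)^50 ≈ 5.17732906107.
A ≈ 101,510 × 5.17732906107 ≈ 525,550.6730.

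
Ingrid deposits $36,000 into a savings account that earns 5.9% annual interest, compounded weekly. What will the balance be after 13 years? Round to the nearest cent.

$77,484.98

Periodic rate = 5.9%/52 = 0.00113462; periods = 52·13 = 676.
A = 36,000·(1 + 0.059/52)^676 ≈ 36,000·2.1523606227 ≈ 77,484.9824.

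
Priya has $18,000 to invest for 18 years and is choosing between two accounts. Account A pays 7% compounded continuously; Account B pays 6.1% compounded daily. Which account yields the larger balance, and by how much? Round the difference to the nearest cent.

Account A growth factor: e^(0.07·18) = e^1.26 ≈ 3.5254214874; balance ≈ 63,457.5868.
Account B growth factor: (1 + 0.061/365)^6570 ≈ 2.9978886559; balance ≈ 53,961.9958.
Account A is larger by 9,495.5910.

Account A, by $9,495.59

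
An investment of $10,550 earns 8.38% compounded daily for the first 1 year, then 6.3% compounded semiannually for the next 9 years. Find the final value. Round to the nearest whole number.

Phase 1: 10,550·(1 + 0.0838/365)^365 ≈ 11,472.0798.
Phase 2: 11,472.0798·(1 + 0.0315)^18 ≈ 20,048.7981.

$20,049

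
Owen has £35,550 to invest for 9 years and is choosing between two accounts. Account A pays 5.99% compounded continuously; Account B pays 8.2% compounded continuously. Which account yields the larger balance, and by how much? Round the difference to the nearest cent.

Account B, by £13,412.47

A: e^(0.0599·9) = e^0.5391 ≈ 1.7144631508, so 35,550 × 1.7144631508 ≈ 60,949.1650.
B: e^(0.082·9) = e^0.738 ≈ 2.0917478325, so 35,550 × 2.0917478325 ≈ 74,361.6354.
Difference ≈ 13,412.4704 in favor of B.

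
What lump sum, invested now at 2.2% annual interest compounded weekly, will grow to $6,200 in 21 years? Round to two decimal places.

Growth factor = (1 + 0.022/52)^1092 ≈ 1.587090232.
P = 6,200/1.587090232 ≈ 3,906.5202.

$3,906.52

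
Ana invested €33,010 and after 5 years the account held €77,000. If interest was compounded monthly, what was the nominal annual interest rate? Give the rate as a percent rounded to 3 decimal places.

17.060%

The 60-period growth factor is 77,000/33,010 = 2.33263.
r/12 = 2.33263^(1/60) − 1 ≈ 0.0142167, so r ≈ 12·0.0142167 = 17.06003%.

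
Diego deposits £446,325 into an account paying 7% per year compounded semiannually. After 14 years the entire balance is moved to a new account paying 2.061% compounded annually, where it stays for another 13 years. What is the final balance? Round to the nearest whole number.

£1,524,610

Phase 1: 446,325·(1 + 0.035)^28 ≈ 1,169,448.2487.
Phase 2: 1,169,448.2487·(1 + 0.02061)^13 ≈ 1,524,609.6288.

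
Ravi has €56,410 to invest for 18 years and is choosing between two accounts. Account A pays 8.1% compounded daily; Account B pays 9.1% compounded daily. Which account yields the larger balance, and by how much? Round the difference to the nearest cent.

A: (1 + 0.081/365)^6570 ≈ 4.29666115648, so 56,410 × 4.29666115648 ≈ 242,374.6558.
B: (1 + 0.091/365)^6570 ≈ 5.1438192325, so 56,410 × 5.1438192325 ≈ 290,162.8429.
Difference ≈ 47,788.1871 in favor of B.

Account B, by €47,788.19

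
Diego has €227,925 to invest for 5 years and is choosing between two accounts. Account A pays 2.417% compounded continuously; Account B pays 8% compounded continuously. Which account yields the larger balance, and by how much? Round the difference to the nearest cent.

A: e^(0.02417·5) = e^0.12085 ≈ 1.12845563133, so 227,925 × 1.12845563133 ≈ 257,203.2498.
B: e^(0.08·5) = e^0.4 ≈ 1.49182469764, so 227,925 × 1.49182469764 ≈ 340,024.1442.
Difference ≈ 82,820.8944 in favor of B.

Account B, by €82,820.89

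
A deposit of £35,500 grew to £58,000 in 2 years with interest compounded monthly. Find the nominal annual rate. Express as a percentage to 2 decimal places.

24.80%

(1 + r/12)^24 = 58,000/35,500 = 1.6338.
1 + r/12 = 1.6338^(1/24) ≈ 1.020665, so r/12 ≈ 0.0206652.
r ≈ 12·0.0206652 = 24.79827%.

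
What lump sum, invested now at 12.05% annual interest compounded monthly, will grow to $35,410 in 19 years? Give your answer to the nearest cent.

$3,628.84

Growth factor = (1 + 0.1205/12)^228 ≈ 9.7579387171.
P = 35,410/9.7579387171 ≈ 3,628.8402.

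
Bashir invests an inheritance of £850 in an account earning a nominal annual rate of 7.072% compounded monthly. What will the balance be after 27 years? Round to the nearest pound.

£5,705

Periodic rate = 7.072%/12 = 0.00589333; periods = 12·27 = 324.
A = 850·(1 + 0.07072/12)^324 ≈ 850·6.711587602 ≈ 5,704.8495.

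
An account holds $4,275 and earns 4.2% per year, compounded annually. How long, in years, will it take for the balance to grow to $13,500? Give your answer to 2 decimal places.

27.95 years

(1 + 0.042)^t = 13,500/4,275 = 3.1579.
t·ln(1 + 0.042) = ln(3.1579); t = 1.1499/0.0411419 ≈ 27.9497.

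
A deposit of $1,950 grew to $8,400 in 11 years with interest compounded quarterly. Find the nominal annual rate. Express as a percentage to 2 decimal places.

The 44-period growth factor is 8,400/1,950 = 4.30769.
r/4 = 4.30769^(1/44) − 1 ≈ 0.0337479, so r ≈ 4·0.0337479 = 13.49917%.

13.50%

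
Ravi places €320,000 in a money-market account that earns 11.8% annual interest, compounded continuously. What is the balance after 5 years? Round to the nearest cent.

€577,276.29

A = P·e^(rt) = 320,000·e^(0.118·5) = 320,000·e^0.59.
e^0.59 ≈ 1.8039884154, so A ≈ 577,276.2929.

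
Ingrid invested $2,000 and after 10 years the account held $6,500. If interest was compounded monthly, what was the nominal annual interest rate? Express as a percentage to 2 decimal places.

(1 + r/12)^120 = 6,500/2,000 = 3.25.
1 + r/12 = 3.25^(1/120) ≈ 1.009871, so r/12 ≈ 0.00987052.
r ≈ 12·0.00987052 = 11.84462%.

11.84%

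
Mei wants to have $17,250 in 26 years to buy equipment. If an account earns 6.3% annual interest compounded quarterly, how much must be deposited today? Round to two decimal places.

Periodic rate = 6.3%/4 = 0.01575; 104 periods.
P = 17,250/(1 + 0.01575)^104 ≈ 17,250/5.0796106356 ≈ 3,395.9296.

$3,395.93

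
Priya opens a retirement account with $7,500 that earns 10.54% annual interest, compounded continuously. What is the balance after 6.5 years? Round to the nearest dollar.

$14,880

A = P·e^(rt) = 7,500·e^(0.1054·6.5) = 7,500·e^0.6851.
e^0.6851 ≈ 1.9839702226, so A ≈ 14,879.7767.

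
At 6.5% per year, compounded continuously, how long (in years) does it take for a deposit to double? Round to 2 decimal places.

e^(0.065t) = 2, so 0.065t = ln 2 ≈ 0.69315.
t ≈ 0.69315/0.065 ≈ 10.6638.

10.66 years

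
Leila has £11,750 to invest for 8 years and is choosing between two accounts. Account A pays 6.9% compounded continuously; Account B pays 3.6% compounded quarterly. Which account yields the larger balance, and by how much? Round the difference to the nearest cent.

Account A, by £4,755.02

A: e^(0.069·8) = e^0.552 ≈ 1.7367229927, so 11,750 × 1.7367229927 ≈ 20,406.4952.
B: (1 + 0.009)^32 ≈ 1.3320401628, so 11,750 × 1.3320401628 ≈ 15,651.4719.
Difference ≈ 4,755.0233 in favor of A.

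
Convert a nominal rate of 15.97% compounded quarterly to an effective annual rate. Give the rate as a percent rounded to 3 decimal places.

One year is 4 periods at 0.039925 each: (1 + 0.039925)^4 ≈ 1.169521.
EAR = 1.169521 − 1 ≈ 16.95211%.

16.952%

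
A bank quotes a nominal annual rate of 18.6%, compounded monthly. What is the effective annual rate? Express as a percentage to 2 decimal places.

20.27%

EAR = (1 + 18.6%/12)^12 − 1 = (1 + 0.0155)^12 − 1.
(1 + 0.0155)^12 ≈ 1.202705, so EAR ≈ 20.27050%.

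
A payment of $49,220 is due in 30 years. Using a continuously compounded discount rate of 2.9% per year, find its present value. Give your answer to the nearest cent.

$20,620.80

P = A·e^(−rt) = 49,220·e^(−0.87).
e^(−0.87) ≈ 0.41895154925, so P ≈ 20,620.7953.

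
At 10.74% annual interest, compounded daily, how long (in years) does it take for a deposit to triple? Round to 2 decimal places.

(1 + 0.000294247)^(365t) = 3.
365t = ln 3 / ln(1 + 0.000294247) ≈ 1.0986/0.000294203 ≈ 3734.1944.
t ≈ 10.2307.

10.23 years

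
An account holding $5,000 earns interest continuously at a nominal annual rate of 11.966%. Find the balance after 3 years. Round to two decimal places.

A = P·e^(rt) = 5,000·e^(0.11966·3) = 5,000·e^0.35898.
e^0.35898 ≈ 1.431868164, so A ≈ 7,159.3408.

$7,159.34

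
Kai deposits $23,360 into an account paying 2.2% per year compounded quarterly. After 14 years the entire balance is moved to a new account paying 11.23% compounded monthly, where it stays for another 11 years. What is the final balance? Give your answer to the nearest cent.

$108,607.11

After 14 years at 2.2%: 23,360 × 1.35955316812 ≈ 31,759.1620.
Then 11 years at 11.23%: 31,759.1620 × 3.41970960296 ≈ 108,607.1113.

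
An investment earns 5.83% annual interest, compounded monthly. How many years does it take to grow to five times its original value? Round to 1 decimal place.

(1 + 0.00485833)^(12t) = 5.
12t = ln 5 / ln(1 + 0.00485833) ≈ 1.6094/0.00484657 ≈ 332.0777.
t ≈ 27.6731.

27.7 years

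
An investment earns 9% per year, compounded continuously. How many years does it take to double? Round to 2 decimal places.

7.70 years

e^(0.09t) = 2, so 0.09t = ln 2 ≈ 0.69315.
t ≈ 0.69315/0.09 ≈ 7.7016.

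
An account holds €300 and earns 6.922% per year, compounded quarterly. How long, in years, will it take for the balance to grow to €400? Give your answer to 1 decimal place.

4.2 years

(1 + 0.017305)^(4t) = 400/300 = 1.3333.
4t·ln(1 + 0.017305) = ln(1.3333); 4t = 0.28768/0.017157 ≈ 16.7676.
t ≈ 4.1919 years.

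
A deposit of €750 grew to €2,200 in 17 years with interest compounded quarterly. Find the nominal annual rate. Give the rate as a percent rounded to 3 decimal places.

6.381%

The 68-period growth factor is 2,200/750 = 2.93333.
r/4 = 2.93333^(1/68) − 1 ≈ 0.0159515, so r ≈ 4·0.0159515 = 6.38059%.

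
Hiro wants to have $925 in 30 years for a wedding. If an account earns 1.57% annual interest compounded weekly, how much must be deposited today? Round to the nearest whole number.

Growth factor = (1 + 0.0157/52)^1560 ≈ 1.60148114.
P = 925/1.60148114 ≈ 577.5903.

$578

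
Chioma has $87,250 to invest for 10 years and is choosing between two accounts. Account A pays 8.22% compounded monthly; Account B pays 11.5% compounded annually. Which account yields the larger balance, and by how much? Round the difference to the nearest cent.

Account A growth factor: (1 + 0.00685)^120 ≈ 2.26867835864; balance ≈ 197,942.1868.
Account B growth factor: (1 + 0.115)^10 ≈ 2.96994682651; balance ≈ 259,127.8606.
Account B is larger by 61,185.6738.

Account B, by $61,185.67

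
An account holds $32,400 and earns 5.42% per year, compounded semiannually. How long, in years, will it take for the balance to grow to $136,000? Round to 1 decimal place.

26.8 years

(1 + 0.0271)^(2t) = 136,000/32,400 = 4.1975.
2t·ln(1 + 0.0271) = ln(4.1975); 2t = 1.4345/0.0267393 ≈ 53.6475.
t ≈ 26.8238 years.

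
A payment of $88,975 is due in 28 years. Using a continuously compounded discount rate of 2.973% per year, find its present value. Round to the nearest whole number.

P = A·e^(−rt) = 88,975·e^(−0.83244).
e^(−0.83244) ≈ 0.43498662304, so P ≈ 38,702.9348.

$38,703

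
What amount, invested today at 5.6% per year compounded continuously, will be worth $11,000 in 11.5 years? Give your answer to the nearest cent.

P = A·e^(−rt) = 11,000·e^(−0.644).
e^(−0.644) ≈ 0.52518746707, so P ≈ 5,777.0621.

$5,777.06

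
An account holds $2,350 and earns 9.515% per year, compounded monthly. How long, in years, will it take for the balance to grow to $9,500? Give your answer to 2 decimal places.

14.74 years

(1 + 0.00792917)^(12t) = 9,500/2,350 = 4.0426.
12t·ln(1 + 0.00792917) = ln(4.0426); 12t = 1.3969/0.0078979 ≈ 176.8669.
t ≈ 14.7389 years.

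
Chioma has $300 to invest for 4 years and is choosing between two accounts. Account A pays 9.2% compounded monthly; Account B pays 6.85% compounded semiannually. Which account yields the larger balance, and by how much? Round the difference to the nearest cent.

A: (1 + 0.092/12)^48 ≈ 1.44281563, so 300 × 1.44281563 ≈ 432.8447.
B: (1 + 0.03425)^8 ≈ 1.30919469, so 300 × 1.30919469 ≈ 392.7584.
Difference ≈ 40.0863 in favor of A.

Account A, by $40.09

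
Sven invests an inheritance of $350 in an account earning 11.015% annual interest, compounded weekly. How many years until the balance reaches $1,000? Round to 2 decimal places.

9.54 years

We need (1 + 0.00211827)^(52t) = 2.8571, so 52t = ln 2.8571 / ln 1.002118 ≈ 496.1285.
t ≈ 496.1285/52 = 9.5409 years.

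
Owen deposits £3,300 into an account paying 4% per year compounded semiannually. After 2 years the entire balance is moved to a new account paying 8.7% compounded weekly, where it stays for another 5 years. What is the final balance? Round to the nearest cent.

Phase 1: 3,300·(1 + 0.02)^4 ≈ 3,572.0261.
Phase 2: 3,572.0261·(1 + 0.087/52)^260 ≈ 5,516.6428.

£5,516.64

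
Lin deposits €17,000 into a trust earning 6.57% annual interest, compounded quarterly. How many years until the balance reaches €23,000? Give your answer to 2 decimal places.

4.64 years

(1 + 0.016425)^(4t) = 23,000/17,000 = 1.3529.
4t·ln(1 + 0.016425) = ln(1.3529); 4t = 0.30228/0.0162916 ≈ 18.5544.
t ≈ 4.6386 years.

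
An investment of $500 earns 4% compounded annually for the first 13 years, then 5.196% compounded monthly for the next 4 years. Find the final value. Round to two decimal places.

After 13 years at 4%: 500 × 1.665073507 ≈ 832.5368.
Then 4 years at 5.196%: 832.5368 × 1.230463984 ≈ 1,024.4065.

$1,024.41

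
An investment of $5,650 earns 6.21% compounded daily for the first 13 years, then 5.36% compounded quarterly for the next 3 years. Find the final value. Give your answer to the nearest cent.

Phase 1: 5,650·(1 + 0.0621/365)^4745 ≈ 12,665.5648.
Phase 2: 12,665.5648·(1 + 0.0134)^12 ≈ 14,859.1977.

$14,859.20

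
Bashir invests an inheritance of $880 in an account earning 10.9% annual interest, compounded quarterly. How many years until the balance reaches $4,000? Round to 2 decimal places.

14.08 years

(1 + 0.02725)^(4t) = 4,000/880 = 4.5455.
4t·ln(1 + 0.02725) = ln(4.5455); 4t = 1.5141/0.0268853 ≈ 56.3180.
t ≈ 14.0795 years.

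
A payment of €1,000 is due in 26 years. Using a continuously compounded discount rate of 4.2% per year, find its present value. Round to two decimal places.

€335.54

P = A·e^(−rt) = 1,000·e^(−1.092).
e^(−1.092) ≈ 0.335544733, so P ≈ 335.5447.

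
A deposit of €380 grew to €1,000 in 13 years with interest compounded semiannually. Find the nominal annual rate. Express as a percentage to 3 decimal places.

The 26-period growth factor is 1,000/380 = 2.63158.
r/2 = 2.63158^(1/26) − 1 ≈ 0.0379159, so r ≈ 2·0.0379159 = 7.58318%.

7.583%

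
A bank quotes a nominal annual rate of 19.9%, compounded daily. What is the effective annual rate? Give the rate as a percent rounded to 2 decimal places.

EAR = (1 + 19.9%/365)^365 − 1 = (1 + 0.000545205)^365 − 1.
(1 + 0.000545205)^365 ≈ 1.220116, so EAR ≈ 22.01158%.

22.01%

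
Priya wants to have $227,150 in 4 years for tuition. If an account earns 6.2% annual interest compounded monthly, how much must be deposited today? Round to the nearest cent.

$177,371.97

Periodic rate = 6.2%/12 = 0.00516667; 48 periods.
P = 227,150/(1 + 0.062/12)^48 ≈ 227,150/1.2806420216 ≈ 177,371.9714.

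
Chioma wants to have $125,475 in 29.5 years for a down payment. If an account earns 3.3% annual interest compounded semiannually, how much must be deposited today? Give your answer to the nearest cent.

Growth factor = (1 + 0.0165)^59 ≈ 2.62624715817.
P = 125,475/2.62624715817 ≈ 47,777.3006.

$47,777.30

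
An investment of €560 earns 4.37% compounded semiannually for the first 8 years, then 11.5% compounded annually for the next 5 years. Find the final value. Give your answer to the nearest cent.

€1,363.82

Phase 1: 560·(1 + 0.02185)^16 ≈ 791.3752.
Phase 2: 791.3752·(1 + 0.115)^5 ≈ 1,363.8190.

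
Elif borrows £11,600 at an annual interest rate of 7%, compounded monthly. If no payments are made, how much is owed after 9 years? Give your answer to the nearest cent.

Periodic rate = 7%/12 = 0.00583333; periods = 12·9 = 108.
A = 11,600·(1 + 0.07/12)^108 ≈ 11,600·1.8741769719 ≈ 21,740.4529.

£21,740.45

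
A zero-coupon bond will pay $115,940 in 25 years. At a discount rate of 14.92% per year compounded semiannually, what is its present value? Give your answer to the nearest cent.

$3,176.08

Growth factor = (1 + 0.0746)^50 ≈ 36.5041139658.
P = 115,940/36.5041139658 ≈ 3,176.0804.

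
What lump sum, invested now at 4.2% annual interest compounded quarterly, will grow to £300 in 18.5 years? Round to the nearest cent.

Periodic rate = 4.2%/4 = 0.0105; 74 periods.
P = 300/(1 + 0.0105)^74 ≈ 300/2.16614498 ≈ 138.4949.

£138.49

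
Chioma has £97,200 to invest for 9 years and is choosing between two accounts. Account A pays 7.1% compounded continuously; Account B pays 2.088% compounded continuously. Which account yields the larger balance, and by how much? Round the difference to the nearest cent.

Account A growth factor: e^(0.071·9) = e^0.639 ≈ 1.89458534635; balance ≈ 184,153.6957.
Account B growth factor: e^(0.02088·9) = e^0.18792 ≈ 1.20673697253; balance ≈ 117,294.8337.
Account A is larger by 66,858.8619.

Account A, by £66,858.86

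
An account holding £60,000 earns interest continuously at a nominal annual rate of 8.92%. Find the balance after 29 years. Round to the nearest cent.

£797,231.07

A = P·e^(rt) = 60,000·e^(0.0892·29) = 60,000·e^2.5868.
e^2.5868 ≈ 13.2871845098, so A ≈ 797,231.0706.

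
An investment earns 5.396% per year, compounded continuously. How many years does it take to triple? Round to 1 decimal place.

e^(0.05396t) = 3, so 0.05396t = ln 3 ≈ 1.0986.
t ≈ 1.0986/0.05396 ≈ 20.3598.

20.4 years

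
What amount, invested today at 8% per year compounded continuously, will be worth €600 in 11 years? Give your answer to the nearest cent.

€248.87

P = A·e^(−rt) = 600·e^(−0.88).
e^(−0.88) ≈ 0.414782912, so P ≈ 248.8697.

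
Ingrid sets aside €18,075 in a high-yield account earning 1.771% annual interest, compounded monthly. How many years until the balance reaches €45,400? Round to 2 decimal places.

52.04 years

(1 + 0.00147583)^(12t) = 45,400/18,075 = 2.5118.
12t·ln(1 + 0.00147583) = ln(2.5118); 12t = 0.92098/0.00147475 ≈ 624.5026.
t ≈ 52.0419 years.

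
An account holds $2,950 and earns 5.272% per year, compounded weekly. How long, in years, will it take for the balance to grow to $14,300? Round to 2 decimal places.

We need (1 + 0.00101385)^(52t) = 4.8475, so 52t = ln 4.8475 / ln 1.001014 ≈ 1557.6864.
t ≈ 1557.6864/52 = 29.9555 years.

29.96 years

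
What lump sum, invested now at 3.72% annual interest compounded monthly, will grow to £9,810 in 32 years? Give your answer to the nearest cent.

Periodic rate = 3.72%/12 = 0.0031; 384 periods.
P = 9,810/(1 + 0.0031)^384 ≈ 9,810/3.282346899 ≈ 2,988.7152.

£2,988.72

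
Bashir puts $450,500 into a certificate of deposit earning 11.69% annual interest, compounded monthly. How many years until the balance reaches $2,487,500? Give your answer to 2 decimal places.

We need (1 + 0.00974167)^(12t) = 5.5216, so 12t = ln 5.5216 / ln 1.009742 ≈ 176.2516.
t ≈ 176.2516/12 = 14.6876 years.

14.69 years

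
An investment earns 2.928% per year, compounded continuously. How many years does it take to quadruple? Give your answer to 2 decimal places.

e^(0.02928t) = 4, so 0.02928t = ln 4 ≈ 1.3863.
t ≈ 1.3863/0.02928 ≈ 47.3461.

47.35 years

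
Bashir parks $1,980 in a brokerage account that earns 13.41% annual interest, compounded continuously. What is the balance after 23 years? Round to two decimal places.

$43,267.29

A = P·e^(rt) = 1,980·e^(0.1341·23) = 1,980·e^3.0843.
e^3.0843 ≈ 21.852164972, so A ≈ 43,267.2866.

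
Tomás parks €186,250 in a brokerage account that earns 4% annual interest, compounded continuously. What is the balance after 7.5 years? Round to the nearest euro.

A = P·e^(rt) = 186,250·e^(0.04·7.5) = 186,250·e^0.3.
e^0.3 ≈ 1.34985880758, so A ≈ 251,411.2029.

€251,411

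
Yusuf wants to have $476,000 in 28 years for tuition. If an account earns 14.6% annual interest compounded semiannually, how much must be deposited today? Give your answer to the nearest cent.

Growth factor = (1 + 0.073)^56 ≈ 51.7111778592.
P = 476,000/51.7111778592 ≈ 9,204.9731.

$9,204.97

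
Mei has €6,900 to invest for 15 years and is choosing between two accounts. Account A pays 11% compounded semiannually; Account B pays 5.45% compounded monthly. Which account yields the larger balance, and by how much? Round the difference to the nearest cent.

Account A, by €18,790.83

Account A growth factor: (1 + 0.055)^30 ≈ 4.9839512884; balance ≈ 34,389.2639.
Account B growth factor: (1 + 0.0545/12)^180 ≈ 2.2606427951; balance ≈ 15,598.4353.
Account A is larger by 18,790.8286.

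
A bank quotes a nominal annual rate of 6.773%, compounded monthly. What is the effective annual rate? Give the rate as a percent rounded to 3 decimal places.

EAR = (1 + 6.773%/12)^12 − 1 = (1 + 0.00564417)^12 − 1.
(1 + 0.00564417)^12 ≈ 1.069873, so EAR ≈ 6.98726%.

6.987%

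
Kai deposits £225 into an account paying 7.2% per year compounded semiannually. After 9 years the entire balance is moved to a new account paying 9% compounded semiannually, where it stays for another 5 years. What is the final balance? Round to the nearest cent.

After 9 years at 7.2%: 225 × 1.89006003 ≈ 425.2635.
Then 5 years at 9%: 425.2635 × 1.55296942 ≈ 660.4212.

£660.42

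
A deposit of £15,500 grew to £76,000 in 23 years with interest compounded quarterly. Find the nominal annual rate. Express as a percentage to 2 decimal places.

6.97%

(1 + r/4)^92 = 76,000/15,500 = 4.90323.
1 + r/4 = 4.90323^(1/92) ≈ 1.017432, so r/4 ≈ 0.0174316.
r ≈ 4·0.0174316 = 6.97265%.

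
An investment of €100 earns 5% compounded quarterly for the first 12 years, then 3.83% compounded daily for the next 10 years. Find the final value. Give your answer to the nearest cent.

€266.25

After 12 years at 5%: 100 × 1.81535485 ≈ 181.5355.
Then 10 years at 3.83%: 181.5355 × 1.46664856 ≈ 266.2488.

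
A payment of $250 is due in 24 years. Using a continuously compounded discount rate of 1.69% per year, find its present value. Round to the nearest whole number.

$167

P = A·e^(−rt) = 250·e^(−0.4056).
e^(−0.4056) ≈ 0.666576745, so P ≈ 166.6442.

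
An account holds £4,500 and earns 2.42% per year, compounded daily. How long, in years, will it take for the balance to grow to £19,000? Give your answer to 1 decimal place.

(1 + 0.0000663014)^(365t) = 19,000/4,500 = 4.2222.
365t·ln(1 + 0.0000663014) = ln(4.2222); 365t = 1.4404/6.62992e-05 ≈ 21725.1821.
t ≈ 59.5210 years.

59.5 years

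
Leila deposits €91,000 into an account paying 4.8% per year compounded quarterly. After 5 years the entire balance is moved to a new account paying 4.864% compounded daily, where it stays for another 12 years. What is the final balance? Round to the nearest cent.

€207,073.13

Phase 1: 91,000·(1 + 0.012)^20 ≈ 115,518.5270.
Phase 2: 115,518.5270·(1 + 0.04864/365)^4380 ≈ 207,073.1343.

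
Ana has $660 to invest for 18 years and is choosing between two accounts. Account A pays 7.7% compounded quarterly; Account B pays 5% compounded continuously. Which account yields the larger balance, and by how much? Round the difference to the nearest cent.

A: (1 + 0.01925)^72 ≈ 3.946497654, so 660 × 3.946497654 ≈ 2,604.6885.
B: e^(0.05·18) = e^0.9 ≈ 2.459603111, so 660 × 2.459603111 ≈ 1,623.3381.
Difference ≈ 981.3504 in favor of A.

Account A, by $981.35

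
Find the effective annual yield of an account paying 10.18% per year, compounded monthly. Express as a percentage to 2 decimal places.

One year is 12 periods at 0.00848333 each: (1 + 0.00848333)^12 ≈ 1.106687.
EAR = 1.106687 − 1 ≈ 10.66867%.

10.67%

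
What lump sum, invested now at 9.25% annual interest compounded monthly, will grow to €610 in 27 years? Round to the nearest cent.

€50.68

Periodic rate = 9.25%/12 = 0.00770833; 324 periods.
P = 610/(1 + 0.0925/12)^324 ≈ 610/12.0362557 ≈ 50.6802.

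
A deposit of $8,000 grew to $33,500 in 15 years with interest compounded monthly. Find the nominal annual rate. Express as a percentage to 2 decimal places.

9.59%

The 180-period growth factor is 33,500/8,000 = 4.1875.
r/12 = 4.1875^(1/180) − 1 ≈ 0.00798787, so r ≈ 12·0.00798787 = 9.58544%.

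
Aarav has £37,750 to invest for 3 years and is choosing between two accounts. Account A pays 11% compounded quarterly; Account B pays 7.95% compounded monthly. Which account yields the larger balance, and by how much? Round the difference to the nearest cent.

Account A, by £4,395.54

Account A growth factor: (1 + 0.0275)^12 ≈ 1.3847837755; balance ≈ 52,275.5875.
Account B growth factor: (1 + 0.006625)^36 ≈ 1.2683456846; balance ≈ 47,880.0496.
Account A is larger by 4,395.5379.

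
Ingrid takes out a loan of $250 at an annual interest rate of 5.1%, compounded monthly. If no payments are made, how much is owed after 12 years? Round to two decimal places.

$460.43

Periodic rate = 5.1%/12 = 0.00425; periods = 12·12 = 144.
A = 250·(1 + 0.00425)^144 ≈ 250·1.841726 ≈ 460.4315.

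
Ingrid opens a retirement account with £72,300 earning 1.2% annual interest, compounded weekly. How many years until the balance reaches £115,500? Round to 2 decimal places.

(1 + 0.000230769)^(52t) = 115,500/72,300 = 1.5975.
52t·ln(1 + 0.000230769) = ln(1.5975); 52t = 0.46845/0.000230743 ≈ 2030.1686.
t ≈ 39.0417 years.

39.04 years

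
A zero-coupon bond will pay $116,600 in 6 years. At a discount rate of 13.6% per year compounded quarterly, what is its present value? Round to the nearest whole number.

Periodic rate = 13.6%/4 = 0.034; 24 periods.
P = 116,600/(1 + 0.034)^24 ≈ 116,600/2.23096588965 ≈ 52,264.3580.

$52,264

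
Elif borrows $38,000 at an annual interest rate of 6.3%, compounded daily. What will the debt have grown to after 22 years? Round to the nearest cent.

$151,937.09

Growth factor = (1 + 0.063/365)^8030 ≈ 3.99834449845.
A ≈ 38,000 × 3.99834449845 ≈ 151,937.0909.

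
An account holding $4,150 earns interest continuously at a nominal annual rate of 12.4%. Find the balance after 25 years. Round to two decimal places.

$92,121.50

A = P·e^(rt) = 4,150·e^(0.124·25) = 4,150·e^3.1.
e^3.1 ≈ 22.197951281, so A ≈ 92,121.4978.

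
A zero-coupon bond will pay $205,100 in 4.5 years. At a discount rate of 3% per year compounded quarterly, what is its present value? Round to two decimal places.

$179,289.42

Periodic rate = 3%/4 = 0.0075; 18 periods.
P = 205,100/(1 + 0.0075)^18 ≈ 205,100/1.1439603887 ≈ 179,289.4247.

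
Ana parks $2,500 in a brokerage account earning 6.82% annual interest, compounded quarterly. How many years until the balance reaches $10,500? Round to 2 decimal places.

We need (1 + 0.01705)^(4t) = 4.2, so 4t = ln 4.2 / ln 1.01705 ≈ 84.8847.
t ≈ 84.8847/4 = 21.2212 years.

21.22 years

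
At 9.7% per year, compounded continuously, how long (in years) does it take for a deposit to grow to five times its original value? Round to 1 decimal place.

e^(0.097t) = 5, so 0.097t = ln 5 ≈ 1.6094.
t ≈ 1.6094/0.097 ≈ 16.5921.

16.6 years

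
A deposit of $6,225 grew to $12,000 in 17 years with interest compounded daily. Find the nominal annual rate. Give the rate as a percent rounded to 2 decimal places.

The 6205-period growth factor is 12,000/6,225 = 1.92771.
r/365 = 1.92771^(1/6205) − 1 ≈ 0.00010578, so r ≈ 365·0.00010578 = 3.86099%.

3.86%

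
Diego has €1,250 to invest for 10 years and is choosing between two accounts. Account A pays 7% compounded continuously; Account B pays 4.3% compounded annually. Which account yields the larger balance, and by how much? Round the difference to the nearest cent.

Account A growth factor: e^(0.07·10) = e^0.7 ≈ 2.013752707; balance ≈ 2,517.1909.
Account B growth factor: (1 + 0.043)^10 ≈ 1.523502195; balance ≈ 1,904.3777.
Account A is larger by 612.8131.

Account A, by €612.81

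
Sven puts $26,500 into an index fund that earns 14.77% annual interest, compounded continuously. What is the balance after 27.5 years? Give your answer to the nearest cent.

$1,539,010.16

A = P·e^(rt) = 26,500·e^(0.1477·27.5) = 26,500·e^4.06175.
e^4.06175 ≈ 58.07585494832, so A ≈ 1,539,010.1561.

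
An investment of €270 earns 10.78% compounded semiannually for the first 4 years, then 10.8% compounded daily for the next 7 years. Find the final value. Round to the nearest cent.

€875.06

Phase 1: 270·(1 + 0.0539)^8 ≈ 410.9216.
Phase 2: 410.9216·(1 + 0.108/365)^2555 ≈ 875.0585.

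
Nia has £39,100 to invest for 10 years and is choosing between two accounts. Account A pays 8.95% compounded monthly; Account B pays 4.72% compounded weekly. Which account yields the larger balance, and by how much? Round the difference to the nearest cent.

Account A, by £32,701.96

A: (1 + 0.0895/12)^120 ≈ 2.4392214216, so 39,100 × 2.4392214216 ≈ 95,373.5576.
B: (1 + 0.0472/52)^520 ≈ 1.6028541986, so 39,100 × 1.6028541986 ≈ 62,671.5992.
Difference ≈ 32,701.9584 in favor of A.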